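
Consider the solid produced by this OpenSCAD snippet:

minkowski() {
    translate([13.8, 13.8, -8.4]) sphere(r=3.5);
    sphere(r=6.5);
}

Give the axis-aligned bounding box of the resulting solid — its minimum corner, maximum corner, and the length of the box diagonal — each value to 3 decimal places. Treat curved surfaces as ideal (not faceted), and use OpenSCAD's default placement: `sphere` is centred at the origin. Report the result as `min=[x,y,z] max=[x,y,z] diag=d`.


min=[3.800,3.800,-18.400] max=[23.800,23.800,1.600] diag=34.641

A = translate([13.8, 13.8, -8.4]) sphere(r=3.5) → bbox [10.3,10.3,-11.9] .. [17.3,17.3,-4.9]
B = sphere(r=6.5) → bbox [-6.5,-6.5,-6.5] .. [6.5,6.5,6.5]
lo = A.lo+B.lo = [10.3-6.5, 10.3-6.5, -11.9-6.5] = [3.800,3.800,-18.400]
hi = A.hi+B.hi = [17.3+6.5, 17.3+6.5, -4.9+6.5] = [23.800,23.800,1.600]
diag = √(20²+20²+20²) = √1200 = 34.641


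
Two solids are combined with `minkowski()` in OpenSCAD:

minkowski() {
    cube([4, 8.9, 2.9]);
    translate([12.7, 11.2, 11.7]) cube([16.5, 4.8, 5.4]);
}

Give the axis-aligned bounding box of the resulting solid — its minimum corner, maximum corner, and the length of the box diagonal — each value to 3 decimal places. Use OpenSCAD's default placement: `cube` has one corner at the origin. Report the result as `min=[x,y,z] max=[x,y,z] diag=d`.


min=[12.700,11.200,11.700] max=[33.200,24.900,20.000] diag=26.016

A = translate([12.7, 11.2, 11.7]) cube([16.5, 4.8, 5.4]) → bbox [12.7,11.2,11.7] .. [29.2,16,17.1]
B = cube([4, 8.9, 2.9]) → bbox [0,0,0] .. [4,8.9,2.9]
lo = A.lo+B.lo = [12.7+0, 11.2+0, 11.7+0] = [12.700,11.200,11.700]
hi = A.hi+B.hi = [29.2+4, 16+8.9, 17.1+2.9] = [33.200,24.900,20.000]
diag = √(20.5²+13.7²+8.3²) = √676.83 = 26.016


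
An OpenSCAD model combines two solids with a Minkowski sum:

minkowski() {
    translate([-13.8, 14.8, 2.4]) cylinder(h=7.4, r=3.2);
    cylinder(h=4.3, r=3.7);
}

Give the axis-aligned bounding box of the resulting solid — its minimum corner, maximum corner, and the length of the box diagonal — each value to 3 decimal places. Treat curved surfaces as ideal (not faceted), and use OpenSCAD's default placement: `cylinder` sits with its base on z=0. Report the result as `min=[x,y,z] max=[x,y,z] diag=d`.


A = translate([-13.8, 14.8, 2.4]) cylinder(h=7.4, r=3.2) → bbox [-17,11.6,2.4] .. [-10.6,18,9.8]
B = cylinder(h=4.3, r=3.7) → bbox [-3.7,-3.7,0] .. [3.7,3.7,4.3]
lo = A.lo+B.lo = [-17-3.7, 11.6-3.7, 2.4+0] = [-20.700,7.900,2.400]
hi = A.hi+B.hi = [-10.6+3.7, 18+3.7, 9.8+4.3] = [-6.900,21.700,14.100]
diag = √(13.8²+13.8²+11.7²) = √517.77 = 22.755

min=[-20.700,7.900,2.400] max=[-6.900,21.700,14.100] diag=22.755


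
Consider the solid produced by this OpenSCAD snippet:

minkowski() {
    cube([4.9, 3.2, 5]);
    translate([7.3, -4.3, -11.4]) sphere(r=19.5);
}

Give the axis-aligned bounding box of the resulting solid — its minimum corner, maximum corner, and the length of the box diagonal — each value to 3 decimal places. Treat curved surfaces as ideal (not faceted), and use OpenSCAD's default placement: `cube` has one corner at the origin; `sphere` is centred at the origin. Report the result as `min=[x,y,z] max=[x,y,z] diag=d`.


A = translate([7.3, -4.3, -11.4]) sphere(r=19.5) → bbox [-12.2,-23.8,-30.9] .. [26.8,15.2,8.1]
B = cube([4.9, 3.2, 5]) → bbox [0,0,0] .. [4.9,3.2,5]
lo = A.lo+B.lo = [-12.2+0, -23.8+0, -30.9+0] = [-12.200,-23.800,-30.900]
hi = A.hi+B.hi = [26.8+4.9, 15.2+3.2, 8.1+5] = [31.700,18.400,13.100]
diag = √(43.9²+42.2²+44²) = √5644.05 = 75.127

min=[-12.200,-23.800,-30.900] max=[31.700,18.400,13.100] diag=75.127


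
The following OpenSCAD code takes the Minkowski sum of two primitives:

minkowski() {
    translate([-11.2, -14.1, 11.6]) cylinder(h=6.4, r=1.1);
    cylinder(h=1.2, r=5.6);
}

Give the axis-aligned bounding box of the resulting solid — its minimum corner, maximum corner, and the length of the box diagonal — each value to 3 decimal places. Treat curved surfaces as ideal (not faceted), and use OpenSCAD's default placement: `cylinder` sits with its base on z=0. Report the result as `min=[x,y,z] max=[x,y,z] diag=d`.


A = translate([-11.2, -14.1, 11.6]) cylinder(h=6.4, r=1.1) → bbox [-12.3,-15.2,11.6] .. [-10.1,-13,18]
B = cylinder(h=1.2, r=5.6) → bbox [-5.6,-5.6,0] .. [5.6,5.6,1.2]
lo = A.lo+B.lo = [-12.3-5.6, -15.2-5.6, 11.6+0] = [-17.900,-20.800,11.600]
hi = A.hi+B.hi = [-10.1+5.6, -13+5.6, 18+1.2] = [-4.500,-7.400,19.200]
diag = √(13.4²+13.4²+7.6²) = √416.88 = 20.418

min=[-17.900,-20.800,11.600] max=[-4.500,-7.400,19.200] diag=20.418


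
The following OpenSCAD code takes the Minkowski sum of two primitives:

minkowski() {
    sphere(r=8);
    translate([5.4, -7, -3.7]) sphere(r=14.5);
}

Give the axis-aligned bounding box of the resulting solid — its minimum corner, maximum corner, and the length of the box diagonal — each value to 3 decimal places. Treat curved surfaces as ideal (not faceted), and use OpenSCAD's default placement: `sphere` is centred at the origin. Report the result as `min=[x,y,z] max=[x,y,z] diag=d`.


A = translate([5.4, -7, -3.7]) sphere(r=14.5) → bbox [-9.1,-21.5,-18.2] .. [19.9,7.5,10.8]
B = sphere(r=8) → bbox [-8,-8,-8] .. [8,8,8]
lo = A.lo+B.lo = [-9.1-8, -21.5-8, -18.2-8] = [-17.100,-29.500,-26.200]
hi = A.hi+B.hi = [19.9+8, 7.5+8, 10.8+8] = [27.900,15.500,18.800]
diag = √(45²+45²+45²) = √6075 = 77.942

min=[-17.100,-29.500,-26.200] max=[27.900,15.500,18.800] diag=77.942


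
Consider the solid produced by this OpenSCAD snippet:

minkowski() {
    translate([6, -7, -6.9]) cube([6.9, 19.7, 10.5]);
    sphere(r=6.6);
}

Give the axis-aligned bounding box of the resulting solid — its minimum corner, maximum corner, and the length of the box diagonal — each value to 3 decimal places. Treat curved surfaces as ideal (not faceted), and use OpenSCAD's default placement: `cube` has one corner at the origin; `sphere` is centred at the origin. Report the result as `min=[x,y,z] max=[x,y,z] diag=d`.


A = translate([6, -7, -6.9]) cube([6.9, 19.7, 10.5]) → bbox [6,-7,-6.9] .. [12.9,12.7,3.6]
B = sphere(r=6.6) → bbox [-6.6,-6.6,-6.6] .. [6.6,6.6,6.6]
lo = A.lo+B.lo = [6-6.6, -7-6.6, -6.9-6.6] = [-0.600,-13.600,-13.500]
hi = A.hi+B.hi = [12.9+6.6, 12.7+6.6, 3.6+6.6] = [19.500,19.300,10.200]
diag = √(20.1²+32.9²+23.7²) = √2048.11 = 45.256

min=[-0.600,-13.600,-13.500] max=[19.500,19.300,10.200] diag=45.256


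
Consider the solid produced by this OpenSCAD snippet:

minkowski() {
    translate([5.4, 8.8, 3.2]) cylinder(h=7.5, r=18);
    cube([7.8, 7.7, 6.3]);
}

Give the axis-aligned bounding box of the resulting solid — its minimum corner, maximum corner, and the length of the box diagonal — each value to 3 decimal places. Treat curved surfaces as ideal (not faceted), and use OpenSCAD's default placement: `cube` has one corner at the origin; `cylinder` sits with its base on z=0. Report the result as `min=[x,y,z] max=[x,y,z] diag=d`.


A = translate([5.4, 8.8, 3.2]) cylinder(h=7.5, r=18) → bbox [-12.6,-9.2,3.2] .. [23.4,26.8,10.7]
B = cube([7.8, 7.7, 6.3]) → bbox [0,0,0] .. [7.8,7.7,6.3]
lo = A.lo+B.lo = [-12.6+0, -9.2+0, 3.2+0] = [-12.600,-9.200,3.200]
hi = A.hi+B.hi = [23.4+7.8, 26.8+7.7, 10.7+6.3] = [31.200,34.500,17.000]
diag = √(43.8²+43.7²+13.8²) = √4018.57 = 63.392

min=[-12.600,-9.200,3.200] max=[31.200,34.500,17.000] diag=63.392


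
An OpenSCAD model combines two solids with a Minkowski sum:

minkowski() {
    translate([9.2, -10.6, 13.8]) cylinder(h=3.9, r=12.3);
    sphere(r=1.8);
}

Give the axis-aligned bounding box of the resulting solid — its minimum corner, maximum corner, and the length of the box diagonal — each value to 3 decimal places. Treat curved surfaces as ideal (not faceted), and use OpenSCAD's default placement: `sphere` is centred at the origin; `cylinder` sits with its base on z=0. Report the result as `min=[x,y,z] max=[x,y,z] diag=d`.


min=[-4.900,-24.700,12.000] max=[23.300,3.500,19.500] diag=40.580

A = translate([9.2, -10.6, 13.8]) cylinder(h=3.9, r=12.3) → bbox [-3.1,-22.9,13.8] .. [21.5,1.7,17.7]
B = sphere(r=1.8) → bbox [-1.8,-1.8,-1.8] .. [1.8,1.8,1.8]
lo = A.lo+B.lo = [-3.1-1.8, -22.9-1.8, 13.8-1.8] = [-4.900,-24.700,12.000]
hi = A.hi+B.hi = [21.5+1.8, 1.7+1.8, 17.7+1.8] = [23.300,3.500,19.500]
diag = √(28.2²+28.2²+7.5²) = √1646.73 = 40.580


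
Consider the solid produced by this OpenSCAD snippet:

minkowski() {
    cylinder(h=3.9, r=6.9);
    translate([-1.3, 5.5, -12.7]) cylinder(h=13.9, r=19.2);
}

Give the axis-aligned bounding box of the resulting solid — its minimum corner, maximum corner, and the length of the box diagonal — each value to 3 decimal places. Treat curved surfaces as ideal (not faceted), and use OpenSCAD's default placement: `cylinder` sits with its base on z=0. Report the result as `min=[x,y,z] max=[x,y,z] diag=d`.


min=[-27.400,-20.600,-12.700] max=[24.800,31.600,5.100] diag=75.938

A = translate([-1.3, 5.5, -12.7]) cylinder(h=13.9, r=19.2) → bbox [-20.5,-13.7,-12.7] .. [17.9,24.7,1.2]
B = cylinder(h=3.9, r=6.9) → bbox [-6.9,-6.9,0] .. [6.9,6.9,3.9]
lo = A.lo+B.lo = [-20.5-6.9, -13.7-6.9, -12.7+0] = [-27.400,-20.600,-12.700]
hi = A.hi+B.hi = [17.9+6.9, 24.7+6.9, 1.2+3.9] = [24.800,31.600,5.100]
diag = √(52.2²+52.2²+17.8²) = √5766.52 = 75.938


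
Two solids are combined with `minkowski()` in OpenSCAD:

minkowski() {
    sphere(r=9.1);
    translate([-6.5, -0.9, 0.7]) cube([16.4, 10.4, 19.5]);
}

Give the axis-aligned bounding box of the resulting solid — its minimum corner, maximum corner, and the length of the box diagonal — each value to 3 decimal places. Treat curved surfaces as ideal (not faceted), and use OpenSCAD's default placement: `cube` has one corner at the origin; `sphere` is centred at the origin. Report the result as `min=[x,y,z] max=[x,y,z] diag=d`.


min=[-15.600,-10.000,-8.400] max=[19.000,18.600,29.300] diag=58.621

A = translate([-6.5, -0.9, 0.7]) cube([16.4, 10.4, 19.5]) → bbox [-6.5,-0.9,0.7] .. [9.9,9.5,20.2]
B = sphere(r=9.1) → bbox [-9.1,-9.1,-9.1] .. [9.1,9.1,9.1]
lo = A.lo+B.lo = [-6.5-9.1, -0.9-9.1, 0.7-9.1] = [-15.600,-10.000,-8.400]
hi = A.hi+B.hi = [9.9+9.1, 9.5+9.1, 20.2+9.1] = [19.000,18.600,29.300]
diag = √(34.6²+28.6²+37.7²) = √3436.41 = 58.621


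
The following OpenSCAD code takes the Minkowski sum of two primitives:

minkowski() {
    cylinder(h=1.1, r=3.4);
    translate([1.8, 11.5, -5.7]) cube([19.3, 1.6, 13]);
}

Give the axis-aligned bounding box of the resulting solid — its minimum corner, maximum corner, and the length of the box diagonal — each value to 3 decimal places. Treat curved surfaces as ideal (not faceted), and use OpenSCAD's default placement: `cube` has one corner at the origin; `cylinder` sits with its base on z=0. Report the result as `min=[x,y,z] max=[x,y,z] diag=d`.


min=[-1.600,8.100,-5.700] max=[24.500,16.500,8.400] diag=30.831

A = translate([1.8, 11.5, -5.7]) cube([19.3, 1.6, 13]) → bbox [1.8,11.5,-5.7] .. [21.1,13.1,7.3]
B = cylinder(h=1.1, r=3.4) → bbox [-3.4,-3.4,0] .. [3.4,3.4,1.1]
lo = A.lo+B.lo = [1.8-3.4, 11.5-3.4, -5.7+0] = [-1.600,8.100,-5.700]
hi = A.hi+B.hi = [21.1+3.4, 13.1+3.4, 7.3+1.1] = [24.500,16.500,8.400]
diag = √(26.1²+8.4²+14.1²) = √950.58 = 30.831


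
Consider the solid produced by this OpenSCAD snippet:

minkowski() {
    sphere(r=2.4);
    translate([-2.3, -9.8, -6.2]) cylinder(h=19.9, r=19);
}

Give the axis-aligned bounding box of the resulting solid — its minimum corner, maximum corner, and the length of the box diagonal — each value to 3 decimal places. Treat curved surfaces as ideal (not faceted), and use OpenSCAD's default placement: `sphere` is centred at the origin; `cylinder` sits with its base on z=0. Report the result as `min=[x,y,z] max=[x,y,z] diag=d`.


A = translate([-2.3, -9.8, -6.2]) cylinder(h=19.9, r=19) → bbox [-21.3,-28.8,-6.2] .. [16.7,9.2,13.7]
B = sphere(r=2.4) → bbox [-2.4,-2.4,-2.4] .. [2.4,2.4,2.4]
lo = A.lo+B.lo = [-21.3-2.4, -28.8-2.4, -6.2-2.4] = [-23.700,-31.200,-8.600]
hi = A.hi+B.hi = [16.7+2.4, 9.2+2.4, 13.7+2.4] = [19.100,11.600,16.100]
diag = √(42.8²+42.8²+24.7²) = √4273.77 = 65.374

min=[-23.700,-31.200,-8.600] max=[19.100,11.600,16.100] diag=65.374


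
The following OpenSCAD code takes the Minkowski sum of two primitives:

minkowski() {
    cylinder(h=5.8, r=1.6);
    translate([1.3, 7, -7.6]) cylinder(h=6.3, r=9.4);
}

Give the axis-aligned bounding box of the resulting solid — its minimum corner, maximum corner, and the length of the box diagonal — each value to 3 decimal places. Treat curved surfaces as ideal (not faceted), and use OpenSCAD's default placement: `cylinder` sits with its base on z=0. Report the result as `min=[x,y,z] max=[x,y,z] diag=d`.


min=[-9.700,-4.000,-7.600] max=[12.300,18.000,4.500] diag=33.383

A = translate([1.3, 7, -7.6]) cylinder(h=6.3, r=9.4) → bbox [-8.1,-2.4,-7.6] .. [10.7,16.4,-1.3]
B = cylinder(h=5.8, r=1.6) → bbox [-1.6,-1.6,0] .. [1.6,1.6,5.8]
lo = A.lo+B.lo = [-8.1-1.6, -2.4-1.6, -7.6+0] = [-9.700,-4.000,-7.600]
hi = A.hi+B.hi = [10.7+1.6, 16.4+1.6, -1.3+5.8] = [12.300,18.000,4.500]
diag = √(22²+22²+12.1²) = √1114.41 = 33.383


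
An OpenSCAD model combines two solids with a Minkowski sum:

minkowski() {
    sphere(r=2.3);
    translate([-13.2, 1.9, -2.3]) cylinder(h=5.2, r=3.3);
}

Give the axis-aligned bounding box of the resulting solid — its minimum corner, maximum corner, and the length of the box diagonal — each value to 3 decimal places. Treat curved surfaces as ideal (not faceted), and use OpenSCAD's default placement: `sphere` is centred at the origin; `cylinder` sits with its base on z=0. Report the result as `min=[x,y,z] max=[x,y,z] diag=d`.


min=[-18.800,-3.700,-4.600] max=[-7.600,7.500,5.200] diag=18.626

A = translate([-13.2, 1.9, -2.3]) cylinder(h=5.2, r=3.3) → bbox [-16.5,-1.4,-2.3] .. [-9.9,5.2,2.9]
B = sphere(r=2.3) → bbox [-2.3,-2.3,-2.3] .. [2.3,2.3,2.3]
lo = A.lo+B.lo = [-16.5-2.3, -1.4-2.3, -2.3-2.3] = [-18.800,-3.700,-4.600]
hi = A.hi+B.hi = [-9.9+2.3, 5.2+2.3, 2.9+2.3] = [-7.600,7.500,5.200]
diag = √(11.2²+11.2²+9.8²) = √346.92 = 18.626


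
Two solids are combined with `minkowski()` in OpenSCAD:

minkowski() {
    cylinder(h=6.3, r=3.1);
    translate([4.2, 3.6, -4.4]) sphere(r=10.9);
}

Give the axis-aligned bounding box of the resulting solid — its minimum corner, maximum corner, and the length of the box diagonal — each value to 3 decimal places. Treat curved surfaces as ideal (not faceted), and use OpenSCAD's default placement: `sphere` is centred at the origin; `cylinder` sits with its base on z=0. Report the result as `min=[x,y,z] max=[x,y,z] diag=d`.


min=[-9.800,-10.400,-15.300] max=[18.200,17.600,12.800] diag=48.555

A = translate([4.2, 3.6, -4.4]) sphere(r=10.9) → bbox [-6.7,-7.3,-15.3] .. [15.1,14.5,6.5]
B = cylinder(h=6.3, r=3.1) → bbox [-3.1,-3.1,0] .. [3.1,3.1,6.3]
lo = A.lo+B.lo = [-6.7-3.1, -7.3-3.1, -15.3+0] = [-9.800,-10.400,-15.300]
hi = A.hi+B.hi = [15.1+3.1, 14.5+3.1, 6.5+6.3] = [18.200,17.600,12.800]
diag = √(28²+28²+28.1²) = √2357.61 = 48.555


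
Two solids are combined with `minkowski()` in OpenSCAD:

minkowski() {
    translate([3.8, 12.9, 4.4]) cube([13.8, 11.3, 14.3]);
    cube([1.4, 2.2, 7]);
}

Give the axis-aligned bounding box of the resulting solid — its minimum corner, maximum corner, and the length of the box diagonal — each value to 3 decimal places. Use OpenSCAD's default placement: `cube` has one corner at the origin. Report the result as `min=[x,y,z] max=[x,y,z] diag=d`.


min=[3.800,12.900,4.400] max=[19.000,26.400,25.700] diag=29.445

A = translate([3.8, 12.9, 4.4]) cube([13.8, 11.3, 14.3]) → bbox [3.8,12.9,4.4] .. [17.6,24.2,18.7]
B = cube([1.4, 2.2, 7]) → bbox [0,0,0] .. [1.4,2.2,7]
lo = A.lo+B.lo = [3.8+0, 12.9+0, 4.4+0] = [3.800,12.900,4.400]
hi = A.hi+B.hi = [17.6+1.4, 24.2+2.2, 18.7+7] = [19.000,26.400,25.700]
diag = √(15.2²+13.5²+21.3²) = √866.98 = 29.445


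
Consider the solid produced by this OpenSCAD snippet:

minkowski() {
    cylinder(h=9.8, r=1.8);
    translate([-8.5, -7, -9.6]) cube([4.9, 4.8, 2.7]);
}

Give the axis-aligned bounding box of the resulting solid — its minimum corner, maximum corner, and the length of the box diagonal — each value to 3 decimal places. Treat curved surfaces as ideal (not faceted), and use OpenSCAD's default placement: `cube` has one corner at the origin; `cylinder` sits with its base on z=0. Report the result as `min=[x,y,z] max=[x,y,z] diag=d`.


min=[-10.300,-8.800,-9.600] max=[-1.800,-0.400,2.900] diag=17.293

A = translate([-8.5, -7, -9.6]) cube([4.9, 4.8, 2.7]) → bbox [-8.5,-7,-9.6] .. [-3.6,-2.2,-6.9]
B = cylinder(h=9.8, r=1.8) → bbox [-1.8,-1.8,0] .. [1.8,1.8,9.8]
lo = A.lo+B.lo = [-8.5-1.8, -7-1.8, -9.6+0] = [-10.300,-8.800,-9.600]
hi = A.hi+B.hi = [-3.6+1.8, -2.2+1.8, -6.9+9.8] = [-1.800,-0.400,2.900]
diag = √(8.5²+8.4²+12.5²) = √299.06 = 17.293


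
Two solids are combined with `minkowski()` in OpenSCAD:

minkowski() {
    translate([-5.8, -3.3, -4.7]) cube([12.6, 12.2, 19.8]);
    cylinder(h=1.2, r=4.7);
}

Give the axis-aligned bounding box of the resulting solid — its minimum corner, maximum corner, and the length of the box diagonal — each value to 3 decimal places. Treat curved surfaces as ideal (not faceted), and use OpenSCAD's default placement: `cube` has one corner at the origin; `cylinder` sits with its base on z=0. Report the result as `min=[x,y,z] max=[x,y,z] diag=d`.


min=[-10.500,-8.000,-4.700] max=[11.500,13.600,16.300] diag=37.304

A = translate([-5.8, -3.3, -4.7]) cube([12.6, 12.2, 19.8]) → bbox [-5.8,-3.3,-4.7] .. [6.8,8.9,15.1]
B = cylinder(h=1.2, r=4.7) → bbox [-4.7,-4.7,0] .. [4.7,4.7,1.2]
lo = A.lo+B.lo = [-5.8-4.7, -3.3-4.7, -4.7+0] = [-10.500,-8.000,-4.700]
hi = A.hi+B.hi = [6.8+4.7, 8.9+4.7, 15.1+1.2] = [11.500,13.600,16.300]
diag = √(22²+21.6²+21²) = √1391.56 = 37.304


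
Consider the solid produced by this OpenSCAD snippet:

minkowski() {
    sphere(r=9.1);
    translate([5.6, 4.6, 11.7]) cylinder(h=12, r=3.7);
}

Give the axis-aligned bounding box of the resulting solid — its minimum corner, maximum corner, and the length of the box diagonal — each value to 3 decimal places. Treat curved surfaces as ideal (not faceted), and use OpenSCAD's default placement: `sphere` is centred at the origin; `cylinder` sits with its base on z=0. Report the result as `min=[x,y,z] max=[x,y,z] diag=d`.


A = translate([5.6, 4.6, 11.7]) cylinder(h=12, r=3.7) → bbox [1.9,0.9,11.7] .. [9.3,8.3,23.7]
B = sphere(r=9.1) → bbox [-9.1,-9.1,-9.1] .. [9.1,9.1,9.1]
lo = A.lo+B.lo = [1.9-9.1, 0.9-9.1, 11.7-9.1] = [-7.200,-8.200,2.600]
hi = A.hi+B.hi = [9.3+9.1, 8.3+9.1, 23.7+9.1] = [18.400,17.400,32.800]
diag = √(25.6²+25.6²+30.2²) = √2222.76 = 47.146

min=[-7.200,-8.200,2.600] max=[18.400,17.400,32.800] diag=47.146


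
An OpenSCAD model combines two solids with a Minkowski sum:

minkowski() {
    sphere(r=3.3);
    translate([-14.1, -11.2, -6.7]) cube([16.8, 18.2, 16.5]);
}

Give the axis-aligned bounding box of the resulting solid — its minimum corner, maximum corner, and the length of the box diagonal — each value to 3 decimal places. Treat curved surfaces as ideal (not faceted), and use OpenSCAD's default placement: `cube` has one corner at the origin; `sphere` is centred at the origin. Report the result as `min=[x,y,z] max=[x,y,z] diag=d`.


A = translate([-14.1, -11.2, -6.7]) cube([16.8, 18.2, 16.5]) → bbox [-14.1,-11.2,-6.7] .. [2.7,7,9.8]
B = sphere(r=3.3) → bbox [-3.3,-3.3,-3.3] .. [3.3,3.3,3.3]
lo = A.lo+B.lo = [-14.1-3.3, -11.2-3.3, -6.7-3.3] = [-17.400,-14.500,-10.000]
hi = A.hi+B.hi = [2.7+3.3, 7+3.3, 9.8+3.3] = [6.000,10.300,13.100]
diag = √(23.4²+24.8²+23.1²) = √1696.21 = 41.185

min=[-17.400,-14.500,-10.000] max=[6.000,10.300,13.100] diag=41.185


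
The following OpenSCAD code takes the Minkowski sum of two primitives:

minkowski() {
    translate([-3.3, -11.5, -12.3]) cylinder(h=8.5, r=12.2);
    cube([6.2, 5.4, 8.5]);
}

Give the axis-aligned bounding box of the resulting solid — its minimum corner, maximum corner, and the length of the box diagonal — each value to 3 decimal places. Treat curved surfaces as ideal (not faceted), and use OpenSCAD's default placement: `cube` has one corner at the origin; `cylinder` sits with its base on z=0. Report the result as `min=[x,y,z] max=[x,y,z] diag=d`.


min=[-15.500,-23.700,-12.300] max=[15.100,6.100,4.700] diag=45.972

A = translate([-3.3, -11.5, -12.3]) cylinder(h=8.5, r=12.2) → bbox [-15.5,-23.7,-12.3] .. [8.9,0.7,-3.8]
B = cube([6.2, 5.4, 8.5]) → bbox [0,0,0] .. [6.2,5.4,8.5]
lo = A.lo+B.lo = [-15.5+0, -23.7+0, -12.3+0] = [-15.500,-23.700,-12.300]
hi = A.hi+B.hi = [8.9+6.2, 0.7+5.4, -3.8+8.5] = [15.100,6.100,4.700]
diag = √(30.6²+29.8²+17²) = √2113.4 = 45.972


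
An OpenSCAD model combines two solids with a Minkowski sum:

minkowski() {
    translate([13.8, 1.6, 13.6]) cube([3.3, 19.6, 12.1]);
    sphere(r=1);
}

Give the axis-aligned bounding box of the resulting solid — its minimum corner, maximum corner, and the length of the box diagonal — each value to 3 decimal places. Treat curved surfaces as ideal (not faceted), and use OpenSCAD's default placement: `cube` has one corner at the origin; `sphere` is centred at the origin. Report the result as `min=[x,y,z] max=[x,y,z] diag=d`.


min=[12.800,0.600,12.600] max=[18.100,22.200,26.700] diag=26.334

A = translate([13.8, 1.6, 13.6]) cube([3.3, 19.6, 12.1]) → bbox [13.8,1.6,13.6] .. [17.1,21.2,25.7]
B = sphere(r=1) → bbox [-1,-1,-1] .. [1,1,1]
lo = A.lo+B.lo = [13.8-1, 1.6-1, 13.6-1] = [12.800,0.600,12.600]
hi = A.hi+B.hi = [17.1+1, 21.2+1, 25.7+1] = [18.100,22.200,26.700]
diag = √(5.3²+21.6²+14.1²) = √693.46 = 26.334


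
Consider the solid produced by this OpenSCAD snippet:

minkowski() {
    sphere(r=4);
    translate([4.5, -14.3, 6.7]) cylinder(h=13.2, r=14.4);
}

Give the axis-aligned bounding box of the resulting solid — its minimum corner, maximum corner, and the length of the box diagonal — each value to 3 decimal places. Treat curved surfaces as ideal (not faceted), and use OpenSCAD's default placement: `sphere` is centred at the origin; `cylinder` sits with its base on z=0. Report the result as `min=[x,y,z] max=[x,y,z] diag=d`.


min=[-13.900,-32.700,2.700] max=[22.900,4.100,23.900] diag=56.195

A = translate([4.5, -14.3, 6.7]) cylinder(h=13.2, r=14.4) → bbox [-9.9,-28.7,6.7] .. [18.9,0.1,19.9]
B = sphere(r=4) → bbox [-4,-4,-4] .. [4,4,4]
lo = A.lo+B.lo = [-9.9-4, -28.7-4, 6.7-4] = [-13.900,-32.700,2.700]
hi = A.hi+B.hi = [18.9+4, 0.1+4, 19.9+4] = [22.900,4.100,23.900]
diag = √(36.8²+36.8²+21.2²) = √3157.92 = 56.195


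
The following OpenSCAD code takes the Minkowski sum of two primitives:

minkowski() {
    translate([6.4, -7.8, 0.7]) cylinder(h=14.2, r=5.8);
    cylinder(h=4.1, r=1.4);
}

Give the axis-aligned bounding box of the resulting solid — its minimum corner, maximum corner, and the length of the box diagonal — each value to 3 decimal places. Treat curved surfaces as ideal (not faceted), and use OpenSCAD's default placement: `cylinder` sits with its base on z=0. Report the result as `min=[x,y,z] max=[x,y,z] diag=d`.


min=[-0.800,-15.000,0.700] max=[13.600,-0.600,19.000] diag=27.379

A = translate([6.4, -7.8, 0.7]) cylinder(h=14.2, r=5.8) → bbox [0.6,-13.6,0.7] .. [12.2,-2,14.9]
B = cylinder(h=4.1, r=1.4) → bbox [-1.4,-1.4,0] .. [1.4,1.4,4.1]
lo = A.lo+B.lo = [0.6-1.4, -13.6-1.4, 0.7+0] = [-0.800,-15.000,0.700]
hi = A.hi+B.hi = [12.2+1.4, -2+1.4, 14.9+4.1] = [13.600,-0.600,19.000]
diag = √(14.4²+14.4²+18.3²) = √749.61 = 27.379


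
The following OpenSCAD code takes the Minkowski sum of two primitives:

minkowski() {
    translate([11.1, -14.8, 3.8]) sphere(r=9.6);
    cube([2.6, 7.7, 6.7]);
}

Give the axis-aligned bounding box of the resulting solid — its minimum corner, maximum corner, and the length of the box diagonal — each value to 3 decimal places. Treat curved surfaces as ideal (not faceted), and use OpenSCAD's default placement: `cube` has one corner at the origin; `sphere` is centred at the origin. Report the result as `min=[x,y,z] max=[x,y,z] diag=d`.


A = translate([11.1, -14.8, 3.8]) sphere(r=9.6) → bbox [1.5,-24.4,-5.8] .. [20.7,-5.2,13.4]
B = cube([2.6, 7.7, 6.7]) → bbox [0,0,0] .. [2.6,7.7,6.7]
lo = A.lo+B.lo = [1.5+0, -24.4+0, -5.8+0] = [1.500,-24.400,-5.800]
hi = A.hi+B.hi = [20.7+2.6, -5.2+7.7, 13.4+6.7] = [23.300,2.500,20.100]
diag = √(21.8²+26.9²+25.9²) = √1869.66 = 43.240

min=[1.500,-24.400,-5.800] max=[23.300,2.500,20.100] diag=43.240


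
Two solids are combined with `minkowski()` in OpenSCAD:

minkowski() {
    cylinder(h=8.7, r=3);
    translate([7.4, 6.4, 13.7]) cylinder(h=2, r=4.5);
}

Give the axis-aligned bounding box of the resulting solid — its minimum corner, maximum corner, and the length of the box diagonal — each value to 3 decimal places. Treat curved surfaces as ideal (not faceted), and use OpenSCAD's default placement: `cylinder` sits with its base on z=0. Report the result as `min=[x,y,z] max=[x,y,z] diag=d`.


A = translate([7.4, 6.4, 13.7]) cylinder(h=2, r=4.5) → bbox [2.9,1.9,13.7] .. [11.9,10.9,15.7]
B = cylinder(h=8.7, r=3) → bbox [-3,-3,0] .. [3,3,8.7]
lo = A.lo+B.lo = [2.9-3, 1.9-3, 13.7+0] = [-0.100,-1.100,13.700]
hi = A.hi+B.hi = [11.9+3, 10.9+3, 15.7+8.7] = [14.900,13.900,24.400]
diag = √(15²+15²+10.7²) = √564.49 = 23.759

min=[-0.100,-1.100,13.700] max=[14.900,13.900,24.400] diag=23.759


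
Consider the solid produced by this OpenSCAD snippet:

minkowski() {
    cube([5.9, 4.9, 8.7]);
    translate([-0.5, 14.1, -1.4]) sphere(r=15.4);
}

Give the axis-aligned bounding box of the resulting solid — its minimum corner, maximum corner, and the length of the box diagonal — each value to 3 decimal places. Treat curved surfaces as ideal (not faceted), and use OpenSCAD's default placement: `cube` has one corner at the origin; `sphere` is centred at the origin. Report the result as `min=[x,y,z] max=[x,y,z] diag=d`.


min=[-15.900,-1.300,-16.800] max=[20.800,34.400,22.700] diag=64.666

A = translate([-0.5, 14.1, -1.4]) sphere(r=15.4) → bbox [-15.9,-1.3,-16.8] .. [14.9,29.5,14]
B = cube([5.9, 4.9, 8.7]) → bbox [0,0,0] .. [5.9,4.9,8.7]
lo = A.lo+B.lo = [-15.9+0, -1.3+0, -16.8+0] = [-15.900,-1.300,-16.800]
hi = A.hi+B.hi = [14.9+5.9, 29.5+4.9, 14+8.7] = [20.800,34.400,22.700]
diag = √(36.7²+35.7²+39.5²) = √4181.63 = 64.666


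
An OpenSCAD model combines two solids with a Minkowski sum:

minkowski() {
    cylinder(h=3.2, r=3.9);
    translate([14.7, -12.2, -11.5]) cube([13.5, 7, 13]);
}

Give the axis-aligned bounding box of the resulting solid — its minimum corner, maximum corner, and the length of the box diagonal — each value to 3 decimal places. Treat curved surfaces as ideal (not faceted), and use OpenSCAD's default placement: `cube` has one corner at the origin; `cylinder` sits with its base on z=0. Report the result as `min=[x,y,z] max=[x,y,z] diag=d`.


A = translate([14.7, -12.2, -11.5]) cube([13.5, 7, 13]) → bbox [14.7,-12.2,-11.5] .. [28.2,-5.2,1.5]
B = cylinder(h=3.2, r=3.9) → bbox [-3.9,-3.9,0] .. [3.9,3.9,3.2]
lo = A.lo+B.lo = [14.7-3.9, -12.2-3.9, -11.5+0] = [10.800,-16.100,-11.500]
hi = A.hi+B.hi = [28.2+3.9, -5.2+3.9, 1.5+3.2] = [32.100,-1.300,4.700]
diag = √(21.3²+14.8²+16.2²) = √935.17 = 30.581

min=[10.800,-16.100,-11.500] max=[32.100,-1.300,4.700] diag=30.581


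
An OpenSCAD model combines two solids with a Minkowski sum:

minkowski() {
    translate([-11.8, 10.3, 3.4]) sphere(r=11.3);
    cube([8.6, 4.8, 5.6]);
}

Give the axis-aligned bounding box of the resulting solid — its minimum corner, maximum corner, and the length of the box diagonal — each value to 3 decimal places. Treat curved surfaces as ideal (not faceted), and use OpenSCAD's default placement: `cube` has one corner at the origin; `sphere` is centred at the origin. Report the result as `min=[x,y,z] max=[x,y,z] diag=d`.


A = translate([-11.8, 10.3, 3.4]) sphere(r=11.3) → bbox [-23.1,-1,-7.9] .. [-0.5,21.6,14.7]
B = cube([8.6, 4.8, 5.6]) → bbox [0,0,0] .. [8.6,4.8,5.6]
lo = A.lo+B.lo = [-23.1+0, -1+0, -7.9+0] = [-23.100,-1.000,-7.900]
hi = A.hi+B.hi = [-0.5+8.6, 21.6+4.8, 14.7+5.6] = [8.100,26.400,20.300]
diag = √(31.2²+27.4²+28.2²) = √2519.44 = 50.194

min=[-23.100,-1.000,-7.900] max=[8.100,26.400,20.300] diag=50.194


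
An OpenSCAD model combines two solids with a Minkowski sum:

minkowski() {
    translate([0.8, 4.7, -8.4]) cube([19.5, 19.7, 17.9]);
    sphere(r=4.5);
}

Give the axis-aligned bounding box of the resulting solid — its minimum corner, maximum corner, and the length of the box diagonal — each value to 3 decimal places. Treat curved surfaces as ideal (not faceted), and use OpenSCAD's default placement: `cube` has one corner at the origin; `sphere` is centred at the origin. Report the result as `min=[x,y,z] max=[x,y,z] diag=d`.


min=[-3.700,0.200,-12.900] max=[24.800,28.900,14.000] diag=48.575

A = translate([0.8, 4.7, -8.4]) cube([19.5, 19.7, 17.9]) → bbox [0.8,4.7,-8.4] .. [20.3,24.4,9.5]
B = sphere(r=4.5) → bbox [-4.5,-4.5,-4.5] .. [4.5,4.5,4.5]
lo = A.lo+B.lo = [0.8-4.5, 4.7-4.5, -8.4-4.5] = [-3.700,0.200,-12.900]
hi = A.hi+B.hi = [20.3+4.5, 24.4+4.5, 9.5+4.5] = [24.800,28.900,14.000]
diag = √(28.5²+28.7²+26.9²) = √2359.55 = 48.575


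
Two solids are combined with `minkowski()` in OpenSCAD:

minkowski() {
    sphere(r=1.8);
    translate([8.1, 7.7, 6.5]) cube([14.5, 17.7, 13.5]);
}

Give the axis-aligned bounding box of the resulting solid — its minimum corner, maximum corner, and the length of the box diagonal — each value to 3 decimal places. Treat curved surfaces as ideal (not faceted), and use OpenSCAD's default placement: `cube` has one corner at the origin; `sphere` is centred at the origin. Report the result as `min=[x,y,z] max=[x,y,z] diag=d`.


A = translate([8.1, 7.7, 6.5]) cube([14.5, 17.7, 13.5]) → bbox [8.1,7.7,6.5] .. [22.6,25.4,20]
B = sphere(r=1.8) → bbox [-1.8,-1.8,-1.8] .. [1.8,1.8,1.8]
lo = A.lo+B.lo = [8.1-1.8, 7.7-1.8, 6.5-1.8] = [6.300,5.900,4.700]
hi = A.hi+B.hi = [22.6+1.8, 25.4+1.8, 20+1.8] = [24.400,27.200,21.800]
diag = √(18.1²+21.3²+17.1²) = √1073.71 = 32.768

min=[6.300,5.900,4.700] max=[24.400,27.200,21.800] diag=32.768


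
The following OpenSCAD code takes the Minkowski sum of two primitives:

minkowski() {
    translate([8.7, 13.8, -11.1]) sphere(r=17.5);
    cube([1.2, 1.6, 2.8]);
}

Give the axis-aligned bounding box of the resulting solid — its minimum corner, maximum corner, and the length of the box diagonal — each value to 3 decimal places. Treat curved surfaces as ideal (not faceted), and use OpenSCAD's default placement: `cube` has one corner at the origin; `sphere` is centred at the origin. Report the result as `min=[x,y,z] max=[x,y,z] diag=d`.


min=[-8.800,-3.700,-28.600] max=[27.400,32.900,9.200] diag=63.866

A = translate([8.7, 13.8, -11.1]) sphere(r=17.5) → bbox [-8.8,-3.7,-28.6] .. [26.2,31.3,6.4]
B = cube([1.2, 1.6, 2.8]) → bbox [0,0,0] .. [1.2,1.6,2.8]
lo = A.lo+B.lo = [-8.8+0, -3.7+0, -28.6+0] = [-8.800,-3.700,-28.600]
hi = A.hi+B.hi = [26.2+1.2, 31.3+1.6, 6.4+2.8] = [27.400,32.900,9.200]
diag = √(36.2²+36.6²+37.8²) = √4078.84 = 63.866


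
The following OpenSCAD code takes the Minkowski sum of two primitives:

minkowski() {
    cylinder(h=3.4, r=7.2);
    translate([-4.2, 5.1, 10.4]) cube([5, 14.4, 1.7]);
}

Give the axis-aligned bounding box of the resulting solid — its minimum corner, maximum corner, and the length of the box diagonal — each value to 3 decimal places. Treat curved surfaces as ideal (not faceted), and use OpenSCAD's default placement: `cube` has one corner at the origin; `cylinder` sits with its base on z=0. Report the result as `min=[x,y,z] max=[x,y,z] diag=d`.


A = translate([-4.2, 5.1, 10.4]) cube([5, 14.4, 1.7]) → bbox [-4.2,5.1,10.4] .. [0.8,19.5,12.1]
B = cylinder(h=3.4, r=7.2) → bbox [-7.2,-7.2,0] .. [7.2,7.2,3.4]
lo = A.lo+B.lo = [-4.2-7.2, 5.1-7.2, 10.4+0] = [-11.400,-2.100,10.400]
hi = A.hi+B.hi = [0.8+7.2, 19.5+7.2, 12.1+3.4] = [8.000,26.700,15.500]
diag = √(19.4²+28.8²+5.1²) = √1231.81 = 35.097

min=[-11.400,-2.100,10.400] max=[8.000,26.700,15.500] diag=35.097


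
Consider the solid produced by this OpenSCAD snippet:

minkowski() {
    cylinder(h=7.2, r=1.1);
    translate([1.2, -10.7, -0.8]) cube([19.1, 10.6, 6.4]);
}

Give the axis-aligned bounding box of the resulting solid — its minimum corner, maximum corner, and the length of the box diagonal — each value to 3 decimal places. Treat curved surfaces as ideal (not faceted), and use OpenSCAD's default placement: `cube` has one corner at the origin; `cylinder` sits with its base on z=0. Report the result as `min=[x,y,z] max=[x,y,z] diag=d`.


A = translate([1.2, -10.7, -0.8]) cube([19.1, 10.6, 6.4]) → bbox [1.2,-10.7,-0.8] .. [20.3,-0.1,5.6]
B = cylinder(h=7.2, r=1.1) → bbox [-1.1,-1.1,0] .. [1.1,1.1,7.2]
lo = A.lo+B.lo = [1.2-1.1, -10.7-1.1, -0.8+0] = [0.100,-11.800,-0.800]
hi = A.hi+B.hi = [20.3+1.1, -0.1+1.1, 5.6+7.2] = [21.400,1.000,12.800]
diag = √(21.3²+12.8²+13.6²) = √802.49 = 28.328

min=[0.100,-11.800,-0.800] max=[21.400,1.000,12.800] diag=28.328


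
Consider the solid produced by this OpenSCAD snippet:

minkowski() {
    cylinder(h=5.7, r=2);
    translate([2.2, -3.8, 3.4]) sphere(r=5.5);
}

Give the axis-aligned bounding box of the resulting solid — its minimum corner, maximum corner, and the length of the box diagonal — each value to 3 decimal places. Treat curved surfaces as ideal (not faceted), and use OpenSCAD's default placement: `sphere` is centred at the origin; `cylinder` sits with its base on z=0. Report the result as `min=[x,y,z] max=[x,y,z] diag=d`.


A = translate([2.2, -3.8, 3.4]) sphere(r=5.5) → bbox [-3.3,-9.3,-2.1] .. [7.7,1.7,8.9]
B = cylinder(h=5.7, r=2) → bbox [-2,-2,0] .. [2,2,5.7]
lo = A.lo+B.lo = [-3.3-2, -9.3-2, -2.1+0] = [-5.300,-11.300,-2.100]
hi = A.hi+B.hi = [7.7+2, 1.7+2, 8.9+5.7] = [9.700,3.700,14.600]
diag = √(15²+15²+16.7²) = √728.89 = 26.998

min=[-5.300,-11.300,-2.100] max=[9.700,3.700,14.600] diag=26.998


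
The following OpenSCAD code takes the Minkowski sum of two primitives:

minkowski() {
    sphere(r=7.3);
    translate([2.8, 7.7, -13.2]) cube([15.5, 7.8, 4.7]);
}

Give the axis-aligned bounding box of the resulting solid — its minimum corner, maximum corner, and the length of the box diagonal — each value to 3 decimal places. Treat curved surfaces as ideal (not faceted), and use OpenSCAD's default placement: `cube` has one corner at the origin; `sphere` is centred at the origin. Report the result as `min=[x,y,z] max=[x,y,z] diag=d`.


A = translate([2.8, 7.7, -13.2]) cube([15.5, 7.8, 4.7]) → bbox [2.8,7.7,-13.2] .. [18.3,15.5,-8.5]
B = sphere(r=7.3) → bbox [-7.3,-7.3,-7.3] .. [7.3,7.3,7.3]
lo = A.lo+B.lo = [2.8-7.3, 7.7-7.3, -13.2-7.3] = [-4.500,0.400,-20.500]
hi = A.hi+B.hi = [18.3+7.3, 15.5+7.3, -8.5+7.3] = [25.600,22.800,-1.200]
diag = √(30.1²+22.4²+19.3²) = √1780.26 = 42.193

min=[-4.500,0.400,-20.500] max=[25.600,22.800,-1.200] diag=42.193


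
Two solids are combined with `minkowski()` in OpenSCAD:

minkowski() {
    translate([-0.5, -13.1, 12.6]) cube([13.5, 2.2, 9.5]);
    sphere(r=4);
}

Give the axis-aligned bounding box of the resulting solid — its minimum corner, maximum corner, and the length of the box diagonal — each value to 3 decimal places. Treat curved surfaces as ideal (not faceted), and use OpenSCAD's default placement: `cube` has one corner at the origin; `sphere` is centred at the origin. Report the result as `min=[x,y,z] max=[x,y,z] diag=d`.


A = translate([-0.5, -13.1, 12.6]) cube([13.5, 2.2, 9.5]) → bbox [-0.5,-13.1,12.6] .. [13,-10.9,22.1]
B = sphere(r=4) → bbox [-4,-4,-4] .. [4,4,4]
lo = A.lo+B.lo = [-0.5-4, -13.1-4, 12.6-4] = [-4.500,-17.100,8.600]
hi = A.hi+B.hi = [13+4, -10.9+4, 22.1+4] = [17.000,-6.900,26.100]
diag = √(21.5²+10.2²+17.5²) = √872.54 = 29.539

min=[-4.500,-17.100,8.600] max=[17.000,-6.900,26.100] diag=29.539


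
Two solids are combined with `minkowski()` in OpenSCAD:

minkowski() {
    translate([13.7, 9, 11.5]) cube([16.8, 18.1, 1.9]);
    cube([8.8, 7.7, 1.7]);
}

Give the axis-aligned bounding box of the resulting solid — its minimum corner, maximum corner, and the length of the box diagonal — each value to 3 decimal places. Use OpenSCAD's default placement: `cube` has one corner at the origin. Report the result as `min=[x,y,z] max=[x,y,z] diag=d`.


A = translate([13.7, 9, 11.5]) cube([16.8, 18.1, 1.9]) → bbox [13.7,9,11.5] .. [30.5,27.1,13.4]
B = cube([8.8, 7.7, 1.7]) → bbox [0,0,0] .. [8.8,7.7,1.7]
lo = A.lo+B.lo = [13.7+0, 9+0, 11.5+0] = [13.700,9.000,11.500]
hi = A.hi+B.hi = [30.5+8.8, 27.1+7.7, 13.4+1.7] = [39.300,34.800,15.100]
diag = √(25.6²+25.8²+3.6²) = √1333.96 = 36.523

min=[13.700,9.000,11.500] max=[39.300,34.800,15.100] diag=36.523


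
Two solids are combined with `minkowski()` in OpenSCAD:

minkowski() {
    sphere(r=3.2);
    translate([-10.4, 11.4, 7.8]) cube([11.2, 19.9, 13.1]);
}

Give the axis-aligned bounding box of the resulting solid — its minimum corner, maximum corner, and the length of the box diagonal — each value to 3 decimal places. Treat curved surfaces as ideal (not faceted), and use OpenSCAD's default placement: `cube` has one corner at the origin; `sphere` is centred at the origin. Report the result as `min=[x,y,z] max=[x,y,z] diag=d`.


A = translate([-10.4, 11.4, 7.8]) cube([11.2, 19.9, 13.1]) → bbox [-10.4,11.4,7.8] .. [0.8,31.3,20.9]
B = sphere(r=3.2) → bbox [-3.2,-3.2,-3.2] .. [3.2,3.2,3.2]
lo = A.lo+B.lo = [-10.4-3.2, 11.4-3.2, 7.8-3.2] = [-13.600,8.200,4.600]
hi = A.hi+B.hi = [0.8+3.2, 31.3+3.2, 20.9+3.2] = [4.000,34.500,24.100]
diag = √(17.6²+26.3²+19.5²) = √1381.7 = 37.171

min=[-13.600,8.200,4.600] max=[4.000,34.500,24.100] diag=37.171


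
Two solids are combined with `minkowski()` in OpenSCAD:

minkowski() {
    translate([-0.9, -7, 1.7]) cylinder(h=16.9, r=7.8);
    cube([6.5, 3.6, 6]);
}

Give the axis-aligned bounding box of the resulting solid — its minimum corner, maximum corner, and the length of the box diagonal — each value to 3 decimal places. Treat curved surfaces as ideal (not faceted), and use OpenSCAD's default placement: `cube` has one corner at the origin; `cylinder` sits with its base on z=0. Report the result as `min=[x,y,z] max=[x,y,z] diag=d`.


min=[-8.700,-14.800,1.700] max=[13.400,4.400,24.600] diag=37.168

A = translate([-0.9, -7, 1.7]) cylinder(h=16.9, r=7.8) → bbox [-8.7,-14.8,1.7] .. [6.9,0.8,18.6]
B = cube([6.5, 3.6, 6]) → bbox [0,0,0] .. [6.5,3.6,6]
lo = A.lo+B.lo = [-8.7+0, -14.8+0, 1.7+0] = [-8.700,-14.800,1.700]
hi = A.hi+B.hi = [6.9+6.5, 0.8+3.6, 18.6+6] = [13.400,4.400,24.600]
diag = √(22.1²+19.2²+22.9²) = √1381.46 = 37.168


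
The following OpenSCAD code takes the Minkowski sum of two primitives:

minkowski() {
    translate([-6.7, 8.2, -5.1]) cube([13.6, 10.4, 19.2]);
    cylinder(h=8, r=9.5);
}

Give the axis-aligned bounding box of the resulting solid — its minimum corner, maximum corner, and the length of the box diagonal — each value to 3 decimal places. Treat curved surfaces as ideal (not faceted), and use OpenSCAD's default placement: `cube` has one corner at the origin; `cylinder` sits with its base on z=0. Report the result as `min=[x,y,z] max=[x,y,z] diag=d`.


A = translate([-6.7, 8.2, -5.1]) cube([13.6, 10.4, 19.2]) → bbox [-6.7,8.2,-5.1] .. [6.9,18.6,14.1]
B = cylinder(h=8, r=9.5) → bbox [-9.5,-9.5,0] .. [9.5,9.5,8]
lo = A.lo+B.lo = [-6.7-9.5, 8.2-9.5, -5.1+0] = [-16.200,-1.300,-5.100]
hi = A.hi+B.hi = [6.9+9.5, 18.6+9.5, 14.1+8] = [16.400,28.100,22.100]
diag = √(32.6²+29.4²+27.2²) = √2666.96 = 51.643

min=[-16.200,-1.300,-5.100] max=[16.400,28.100,22.100] diag=51.643


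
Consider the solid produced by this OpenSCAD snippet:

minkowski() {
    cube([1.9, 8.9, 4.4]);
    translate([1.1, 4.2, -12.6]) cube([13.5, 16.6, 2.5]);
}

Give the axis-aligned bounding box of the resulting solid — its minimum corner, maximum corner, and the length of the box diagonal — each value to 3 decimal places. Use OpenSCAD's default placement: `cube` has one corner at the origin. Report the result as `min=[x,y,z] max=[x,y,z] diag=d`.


A = translate([1.1, 4.2, -12.6]) cube([13.5, 16.6, 2.5]) → bbox [1.1,4.2,-12.6] .. [14.6,20.8,-10.1]
B = cube([1.9, 8.9, 4.4]) → bbox [0,0,0] .. [1.9,8.9,4.4]
lo = A.lo+B.lo = [1.1+0, 4.2+0, -12.6+0] = [1.100,4.200,-12.600]
hi = A.hi+B.hi = [14.6+1.9, 20.8+8.9, -10.1+4.4] = [16.500,29.700,-5.700]
diag = √(15.4²+25.5²+6.9²) = √935.02 = 30.578

min=[1.100,4.200,-12.600] max=[16.500,29.700,-5.700] diag=30.578
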